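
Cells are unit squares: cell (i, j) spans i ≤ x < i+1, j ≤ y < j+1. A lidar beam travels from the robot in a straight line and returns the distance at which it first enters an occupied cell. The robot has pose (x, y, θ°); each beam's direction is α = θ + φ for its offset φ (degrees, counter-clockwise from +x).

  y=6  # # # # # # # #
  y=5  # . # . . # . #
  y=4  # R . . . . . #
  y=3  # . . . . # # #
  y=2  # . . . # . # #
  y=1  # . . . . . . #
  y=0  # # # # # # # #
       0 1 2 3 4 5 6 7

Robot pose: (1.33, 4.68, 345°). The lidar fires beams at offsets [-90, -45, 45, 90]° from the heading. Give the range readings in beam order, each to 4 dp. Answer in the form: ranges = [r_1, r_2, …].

beam 1: φ=-90°, α=255°
  cosα=-0.2588 sinα=-0.9659 | (1,4) | tMaxX 1.2750 tMaxY 0.7040 | tΔX 3.8637 tΔY 1.0353
    t=0.7040 [y] (1,3)
    t=1.2750 [x] (0,3) — stop
  → r_1 = 1.2750
beam 2: φ=-45°, α=300°
  cosα=0.5000 sinα=-0.8660 | (1,4) | tMaxX 1.3400 tMaxY 0.7852 | tΔX 2.0000 tΔY 1.1547
    t=0.7852 [y] (1,3)
    t=1.3400 [x] (2,3)
    t=1.9399 [y] (2,2)
    t=3.0946 [y] (2,1)
    t=3.3400 [x] (3,1)
    t=4.2493 [y] (3,0) — stop
  → r_2 = 4.2493
beam 3: φ=45°, α=30°
  cosα=0.8660 sinα=0.5000 | (1,4) | tMaxX 0.7736 tMaxY 0.6400 | tΔX 1.1547 tΔY 2.0000
    t=0.6400 [y] (1,5)
    t=0.7736 [x] (2,5) — stop
  → r_3 = 0.7736
beam 4: φ=90°, α=75°
  cosα=0.2588 sinα=0.9659 | (1,4) | tMaxX 2.5887 tMaxY 0.3313 | tΔX 3.8637 tΔY 1.0353
    t=0.3313 [y] (1,5)
    t=1.3666 [y] (1,6) — stop
  → r_4 = 1.3666

ranges = [1.2750, 4.2493, 0.7736, 1.3666]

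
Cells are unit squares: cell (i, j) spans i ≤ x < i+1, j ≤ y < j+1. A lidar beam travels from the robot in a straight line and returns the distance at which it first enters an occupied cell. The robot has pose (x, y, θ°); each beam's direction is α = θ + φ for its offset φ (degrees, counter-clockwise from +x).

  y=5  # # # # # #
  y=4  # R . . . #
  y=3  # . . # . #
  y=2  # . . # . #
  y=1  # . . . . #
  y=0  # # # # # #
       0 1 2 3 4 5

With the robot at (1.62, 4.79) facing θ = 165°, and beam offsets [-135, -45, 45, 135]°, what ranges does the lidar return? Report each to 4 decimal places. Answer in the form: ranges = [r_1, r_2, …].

beam 1: φ=-135°, α=30°
  d=(0.8660,0.5000)  start (1,4)  tX=0.4388 tY=0.4200  stride 1/|dx|=1.1547 1/|dy|=2.0000
    cross y-line → (1,5), t=0.4200 (wall)
  → r_1 = 0.4200
beam 2: φ=-45°, α=120°
  d=(-0.5000,0.8660)  start (1,4)  tX=1.2400 tY=0.2425  stride 1/|dx|=2.0000 1/|dy|=1.1547
    cross y-line → (1,5), t=0.2425 (wall)
  → r_2 = 0.2425
beam 3: φ=45°, α=210°
  d=(-0.8660,-0.5000)  start (1,4)  tX=0.7159 tY=1.5800  stride 1/|dx|=1.1547 1/|dy|=2.0000
    cross x-line → (0,4), t=0.7159 (wall)
  → r_3 = 0.7159
beam 4: φ=135°, α=300°
  d=(0.5000,-0.8660)  start (1,4)  tX=0.7600 tY=0.9122  stride 1/|dx|=2.0000 1/|dy|=1.1547
    cross x-line → (2,4), t=0.7600
    cross y-line → (2,3), t=0.9122
    cross y-line → (2,2), t=2.0669
    cross x-line → (3,2), t=2.7600 (wall)
  → r_4 = 2.7600

ranges = [0.4200, 0.2425, 0.7159, 2.7600]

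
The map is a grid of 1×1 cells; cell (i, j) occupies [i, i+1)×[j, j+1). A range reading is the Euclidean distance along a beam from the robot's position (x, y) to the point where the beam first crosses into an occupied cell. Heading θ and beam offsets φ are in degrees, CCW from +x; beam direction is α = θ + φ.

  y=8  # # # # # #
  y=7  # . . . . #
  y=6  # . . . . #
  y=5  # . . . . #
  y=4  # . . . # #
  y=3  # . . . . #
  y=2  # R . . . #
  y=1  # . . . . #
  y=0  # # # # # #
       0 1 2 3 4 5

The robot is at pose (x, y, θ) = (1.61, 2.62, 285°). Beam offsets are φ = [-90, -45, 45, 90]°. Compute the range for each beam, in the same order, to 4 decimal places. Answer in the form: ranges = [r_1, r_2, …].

beam 1: φ=-90°, α=195°
  d=(-0.9659,-0.2588)  start (1,2)  tX=0.6315 tY=2.3955  stride 1/|dx|=1.0353 1/|dy|=3.8637
    cross x-line → (0,2), t=0.6315 (wall)
  → r_1 = 0.6315
beam 2: φ=-45°, α=240°
  d=(-0.5000,-0.8660)  start (1,2)  tX=1.2200 tY=0.7159  stride 1/|dx|=2.0000 1/|dy|=1.1547
    cross y-line → (1,1), t=0.7159
    cross x-line → (0,1), t=1.2200 (wall)
  → r_2 = 1.2200
beam 3: φ=45°, α=330°
  d=(0.8660,-0.5000)  start (1,2)  tX=0.4503 tY=1.2400  stride 1/|dx|=1.1547 1/|dy|=2.0000
    cross x-line → (2,2), t=0.4503
    cross y-line → (2,1), t=1.2400
    cross x-line → (3,1), t=1.6050
    cross x-line → (4,1), t=2.7597
    cross y-line → (4,0), t=3.2400 (wall)
  → r_3 = 3.2400
beam 4: φ=90°, α=15°
  d=(0.9659,0.2588)  start (1,2)  tX=0.4038 tY=1.4682  stride 1/|dx|=1.0353 1/|dy|=3.8637
    cross x-line → (2,2), t=0.4038
    cross x-line → (3,2), t=1.4390
    cross y-line → (3,3), t=1.4682
    cross x-line → (4,3), t=2.4743
    cross x-line → (5,3), t=3.5096 (wall)
  → r_4 = 3.5096

ranges = [0.6315, 1.2200, 3.2400, 3.5096]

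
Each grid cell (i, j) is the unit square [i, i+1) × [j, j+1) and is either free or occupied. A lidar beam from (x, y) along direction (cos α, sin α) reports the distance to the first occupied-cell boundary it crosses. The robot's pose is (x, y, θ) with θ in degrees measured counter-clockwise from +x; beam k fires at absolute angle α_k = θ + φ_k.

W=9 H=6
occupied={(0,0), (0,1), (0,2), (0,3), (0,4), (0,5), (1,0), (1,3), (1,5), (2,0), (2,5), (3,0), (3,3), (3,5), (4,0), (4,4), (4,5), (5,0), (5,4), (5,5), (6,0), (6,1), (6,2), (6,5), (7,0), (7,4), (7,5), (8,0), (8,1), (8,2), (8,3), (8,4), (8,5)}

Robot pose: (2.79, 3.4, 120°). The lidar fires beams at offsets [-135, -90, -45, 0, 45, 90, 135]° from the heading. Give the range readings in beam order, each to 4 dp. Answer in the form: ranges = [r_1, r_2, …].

beam 1: φ=-135°, α=345°
  cosα=0.9659 sinα=-0.2588 | (2,3) | tMaxX 0.2174 tMaxY 1.5455 | tΔX 1.0353 tΔY 3.8637
    t=0.2174 [x] (3,3) — stop
  → r_1 = 0.2174
beam 2: φ=-90°, α=30°
  cosα=0.8660 sinα=0.5000 | (2,3) | tMaxX 0.2425 tMaxY 1.2000 | tΔX 1.1547 tΔY 2.0000
    t=0.2425 [x] (3,3) — stop
  → r_2 = 0.2425
beam 3: φ=-45°, α=75°
  cosα=0.2588 sinα=0.9659 | (2,3) | tMaxX 0.8114 tMaxY 0.6212 | tΔX 3.8637 tΔY 1.0353
    t=0.6212 [y] (2,4)
    t=0.8114 [x] (3,4)
    t=1.6564 [y] (3,5) — stop
  → r_3 = 1.6564
beam 4: φ=0°, α=120°
  cosα=-0.5000 sinα=0.8660 | (2,3) | tMaxX 1.5800 tMaxY 0.6928 | tΔX 2.0000 tΔY 1.1547
    t=0.6928 [y] (2,4)
    t=1.5800 [x] (1,4)
    t=1.8475 [y] (1,5) — stop
  → r_4 = 1.8475
beam 5: φ=45°, α=165°
  cosα=-0.9659 sinα=0.2588 | (2,3) | tMaxX 0.8179 tMaxY 2.3182 | tΔX 1.0353 tΔY 3.8637
    t=0.8179 [x] (1,3) — stop
  → r_5 = 0.8179
beam 6: φ=90°, α=210°
  cosα=-0.8660 sinα=-0.5000 | (2,3) | tMaxX 0.9122 tMaxY 0.8000 | tΔX 1.1547 tΔY 2.0000
    t=0.8000 [y] (2,2)
    t=0.9122 [x] (1,2)
    t=2.0669 [x] (0,2) — stop
  → r_6 = 2.0669
beam 7: φ=135°, α=255°
  cosα=-0.2588 sinα=-0.9659 | (2,3) | tMaxX 3.0523 tMaxY 0.4141 | tΔX 3.8637 tΔY 1.0353
    t=0.4141 [y] (2,2)
    t=1.4494 [y] (2,1)
    t=2.4847 [y] (2,0) — stop
  → r_7 = 2.4847

ranges = [0.2174, 0.2425, 1.6564, 1.8475, 0.8179, 2.0669, 2.4847]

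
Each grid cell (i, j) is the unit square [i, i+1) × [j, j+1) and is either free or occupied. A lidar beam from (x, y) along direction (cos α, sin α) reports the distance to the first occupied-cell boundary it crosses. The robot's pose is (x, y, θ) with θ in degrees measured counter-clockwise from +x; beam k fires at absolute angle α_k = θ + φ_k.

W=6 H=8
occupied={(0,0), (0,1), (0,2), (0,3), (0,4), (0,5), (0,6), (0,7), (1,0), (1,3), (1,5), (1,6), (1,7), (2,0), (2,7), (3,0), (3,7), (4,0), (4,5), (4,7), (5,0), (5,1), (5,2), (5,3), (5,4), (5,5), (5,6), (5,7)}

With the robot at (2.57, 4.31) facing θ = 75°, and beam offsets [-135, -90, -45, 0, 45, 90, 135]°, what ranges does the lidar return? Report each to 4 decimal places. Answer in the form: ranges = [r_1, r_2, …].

ranges = [3.8221, 2.5157, 1.6512, 2.7849, 1.1400, 1.6254, 0.6582]

beam 1: φ=-135°, α=300°
  dir = (cos 300°, sin 300°) = (0.5000, -0.8660); from cell (2,4)
  next x-line at t=0.8600, next y-line at t=0.3580; Δt_x=2.0000, Δt_y=1.1547
    y: enter (2,3) at t=0.3580
    x: enter (3,3) at t=0.8600
    y: enter (3,2) at t=1.5127
    y: enter (3,1) at t=2.6674
    x: enter (4,1) at t=2.8600
    y: enter (4,0) at t=3.8221 ← occupied
  → r_1 = 3.8221
beam 2: φ=-90°, α=345°
  dir = (cos 345°, sin 345°) = (0.9659, -0.2588); from cell (2,4)
  next x-line at t=0.4452, next y-line at t=1.1977; Δt_x=1.0353, Δt_y=3.8637
    x: enter (3,4) at t=0.4452
    y: enter (3,3) at t=1.1977
    x: enter (4,3) at t=1.4804
    x: enter (5,3) at t=2.5157 ← occupied
  → r_2 = 2.5157
beam 3: φ=-45°, α=30°
  dir = (cos 30°, sin 30°) = (0.8660, 0.5000); from cell (2,4)
  next x-line at t=0.4965, next y-line at t=1.3800; Δt_x=1.1547, Δt_y=2.0000
    x: enter (3,4) at t=0.4965
    y: enter (3,5) at t=1.3800
    x: enter (4,5) at t=1.6512 ← occupied
  → r_3 = 1.6512
beam 4: φ=0°, α=75°
  dir = (cos 75°, sin 75°) = (0.2588, 0.9659); from cell (2,4)
  next x-line at t=1.6614, next y-line at t=0.7143; Δt_x=3.8637, Δt_y=1.0353
    y: enter (2,5) at t=0.7143
    x: enter (3,5) at t=1.6614
    y: enter (3,6) at t=1.7496
    y: enter (3,7) at t=2.7849 ← occupied
  → r_4 = 2.7849
beam 5: φ=45°, α=120°
  dir = (cos 120°, sin 120°) = (-0.5000, 0.8660); from cell (2,4)
  next x-line at t=1.1400, next y-line at t=0.7967; Δt_x=2.0000, Δt_y=1.1547
    y: enter (2,5) at t=0.7967
    x: enter (1,5) at t=1.1400 ← occupied
  → r_5 = 1.1400
beam 6: φ=90°, α=165°
  dir = (cos 165°, sin 165°) = (-0.9659, 0.2588); from cell (2,4)
  next x-line at t=0.5901, next y-line at t=2.6660; Δt_x=1.0353, Δt_y=3.8637
    x: enter (1,4) at t=0.5901
    x: enter (0,4) at t=1.6254 ← occupied
  → r_6 = 1.6254
beam 7: φ=135°, α=210°
  dir = (cos 210°, sin 210°) = (-0.8660, -0.5000); from cell (2,4)
  next x-line at t=0.6582, next y-line at t=0.6200; Δt_x=1.1547, Δt_y=2.0000
    y: enter (2,3) at t=0.6200
    x: enter (1,3) at t=0.6582 ← occupied
  → r_7 = 0.6582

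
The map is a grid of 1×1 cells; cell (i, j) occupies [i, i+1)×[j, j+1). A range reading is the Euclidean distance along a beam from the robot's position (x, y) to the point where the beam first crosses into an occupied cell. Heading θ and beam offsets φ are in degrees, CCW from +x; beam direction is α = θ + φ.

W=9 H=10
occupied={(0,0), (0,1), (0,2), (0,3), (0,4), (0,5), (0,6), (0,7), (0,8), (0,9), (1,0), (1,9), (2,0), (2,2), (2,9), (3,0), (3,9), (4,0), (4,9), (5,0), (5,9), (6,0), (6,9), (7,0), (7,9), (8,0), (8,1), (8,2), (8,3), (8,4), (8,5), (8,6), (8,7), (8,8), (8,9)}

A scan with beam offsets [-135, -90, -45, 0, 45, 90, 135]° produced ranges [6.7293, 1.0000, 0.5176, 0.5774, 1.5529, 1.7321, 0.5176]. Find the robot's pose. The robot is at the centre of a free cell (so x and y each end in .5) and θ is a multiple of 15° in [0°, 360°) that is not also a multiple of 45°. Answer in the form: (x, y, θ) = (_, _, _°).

The pose lattice has 55·16 = 880 candidates. Test each by forward raycasting.
  (1.5, 6.5, 15°): beam 1 = 1.0000 ≠ 6.7293 ✗
  (2.5, 5.5, 330°): beam 1 = 1.5529 ≠ 6.7293 ✗
  (2.5, 8.5, 15°): beam 1 = 3.0000 ≠ 6.7293 ✗
  …
  (1.5, 2.5, 210°): r_1=6.7293, r_2=1.0000, r_3=0.5176, r_4=0.5774, r_5=1.5529, r_6=1.7321, r_7=0.5176 — all match ✓
Only this pose fits every beam.

(x, y, θ) = (1.5, 2.5, 210°)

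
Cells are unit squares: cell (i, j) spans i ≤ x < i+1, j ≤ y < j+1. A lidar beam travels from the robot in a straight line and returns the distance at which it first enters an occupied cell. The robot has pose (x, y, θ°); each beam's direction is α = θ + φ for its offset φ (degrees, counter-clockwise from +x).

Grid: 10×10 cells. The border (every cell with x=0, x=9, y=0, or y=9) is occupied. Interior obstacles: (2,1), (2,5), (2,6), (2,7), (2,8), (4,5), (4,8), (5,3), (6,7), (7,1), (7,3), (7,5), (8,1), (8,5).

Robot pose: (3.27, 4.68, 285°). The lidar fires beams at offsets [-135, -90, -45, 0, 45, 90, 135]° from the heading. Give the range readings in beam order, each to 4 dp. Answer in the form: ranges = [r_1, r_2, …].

beam 1: φ=-135°, α=150°
  cosα=-0.8660 sinα=0.5000 | (3,4) | tMaxX 0.3118 tMaxY 0.6400 | tΔX 1.1547 tΔY 2.0000
    t=0.3118 [x] (2,4)
    t=0.6400 [y] (2,5) — stop
  → r_1 = 0.6400
beam 2: φ=-90°, α=195°
  cosα=-0.9659 sinα=-0.2588 | (3,4) | tMaxX 0.2795 tMaxY 2.6273 | tΔX 1.0353 tΔY 3.8637
    t=0.2795 [x] (2,4)
    t=1.3148 [x] (1,4)
    t=2.3501 [x] (0,4) — stop
  → r_2 = 2.3501
beam 3: φ=-45°, α=240°
  cosα=-0.5000 sinα=-0.8660 | (3,4) | tMaxX 0.5400 tMaxY 0.7852 | tΔX 2.0000 tΔY 1.1547
    t=0.5400 [x] (2,4)
    t=0.7852 [y] (2,3)
    t=1.9399 [y] (2,2)
    t=2.5400 [x] (1,2)
    t=3.0946 [y] (1,1)
    t=4.2493 [y] (1,0) — stop
  → r_3 = 4.2493
beam 4: φ=0°, α=285°
  cosα=0.2588 sinα=-0.9659 | (3,4) | tMaxX 2.8205 tMaxY 0.7040 | tΔX 3.8637 tΔY 1.0353
    t=0.7040 [y] (3,3)
    t=1.7393 [y] (3,2)
    t=2.7745 [y] (3,1)
    t=2.8205 [x] (4,1)
    t=3.8098 [y] (4,0) — stop
  → r_4 = 3.8098
beam 5: φ=45°, α=330°
  cosα=0.8660 sinα=-0.5000 | (3,4) | tMaxX 0.8429 tMaxY 1.3600 | tΔX 1.1547 tΔY 2.0000
    t=0.8429 [x] (4,4)
    t=1.3600 [y] (4,3)
    t=1.9976 [x] (5,3) — stop
  → r_5 = 1.9976
beam 6: φ=90°, α=15°
  cosα=0.9659 sinα=0.2588 | (3,4) | tMaxX 0.7558 tMaxY 1.2364 | tΔX 1.0353 tΔY 3.8637
    t=0.7558 [x] (4,4)
    t=1.2364 [y] (4,5) — stop
  → r_6 = 1.2364
beam 7: φ=135°, α=60°
  cosα=0.5000 sinα=0.8660 | (3,4) | tMaxX 1.4600 tMaxY 0.3695 | tΔX 2.0000 tΔY 1.1547
    t=0.3695 [y] (3,5)
    t=1.4600 [x] (4,5) — stop
  → r_7 = 1.4600

ranges = [0.6400, 2.3501, 4.2493, 3.8098, 1.9976, 1.2364, 1.4600]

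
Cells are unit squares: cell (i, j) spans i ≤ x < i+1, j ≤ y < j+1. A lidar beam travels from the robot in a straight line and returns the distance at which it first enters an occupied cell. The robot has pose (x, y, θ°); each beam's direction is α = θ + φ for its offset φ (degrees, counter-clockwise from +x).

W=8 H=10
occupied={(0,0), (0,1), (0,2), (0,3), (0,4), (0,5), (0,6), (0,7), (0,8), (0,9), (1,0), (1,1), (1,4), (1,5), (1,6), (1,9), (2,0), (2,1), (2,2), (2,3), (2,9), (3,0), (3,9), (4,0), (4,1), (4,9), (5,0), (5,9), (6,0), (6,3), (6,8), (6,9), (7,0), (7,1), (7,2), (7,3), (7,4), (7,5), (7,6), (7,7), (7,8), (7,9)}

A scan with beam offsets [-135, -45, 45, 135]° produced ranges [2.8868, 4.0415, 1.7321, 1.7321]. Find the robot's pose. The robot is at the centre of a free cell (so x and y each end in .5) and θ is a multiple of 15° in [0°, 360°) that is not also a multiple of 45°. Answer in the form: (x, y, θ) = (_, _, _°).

(x, y, θ) = (4.5, 7.5, 345°)

The pose lattice has 38·16 = 608 candidates. Test each by forward raycasting.
  (2.5, 4.5, 300°): beam 1 = 0.5176 ≠ 2.8868 ✗
  (4.5, 2.5, 60°): beam 1 = 0.5176 ≠ 2.8868 ✗
  (3.5, 5.5, 165°): beam 1 = 4.0415 ≠ 2.8868 ✗
  (5.5, 1.5, 15°): beam 1 = 0.5774 ≠ 2.8868 ✗
  (6.5, 2.5, 150°): beam 1 = 0.5176 ≠ 2.8868 ✗
  …
  (4.5, 7.5, 345°): r_1=2.8868, r_2=4.0415, r_3=1.7321, r_4=1.7321 — all match ✓
No second candidate reproduces the full scan.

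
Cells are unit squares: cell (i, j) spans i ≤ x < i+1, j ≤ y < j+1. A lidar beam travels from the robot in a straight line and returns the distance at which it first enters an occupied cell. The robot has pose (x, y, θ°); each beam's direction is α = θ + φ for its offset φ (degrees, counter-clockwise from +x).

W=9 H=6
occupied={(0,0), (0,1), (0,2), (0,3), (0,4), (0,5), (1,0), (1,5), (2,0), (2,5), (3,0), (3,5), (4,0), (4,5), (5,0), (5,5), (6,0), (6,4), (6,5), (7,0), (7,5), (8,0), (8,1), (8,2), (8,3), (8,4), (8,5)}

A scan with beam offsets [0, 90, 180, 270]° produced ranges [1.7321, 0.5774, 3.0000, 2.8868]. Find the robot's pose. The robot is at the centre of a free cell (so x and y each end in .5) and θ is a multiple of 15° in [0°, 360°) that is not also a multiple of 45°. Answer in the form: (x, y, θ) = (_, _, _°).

Enumerate (i+0.5, j+0.5, θ) over the 27 free cells and 16 admissible headings. For each, cast all 4 beams and compare to the given ranges.
  (3.5, 2.5, 240°): beam 2 = 3.0000 ≠ 0.5774 ✗
  (6.5, 3.5, 195°): beam 1 = 5.6940 ≠ 1.7321 ✗
  (6.5, 2.5, 240°): beam 2 = 1.7321 ≠ 0.5774 ✗
  (6.5, 3.5, 60°): beam 1 = 0.5774 ≠ 1.7321 ✗
  …
  (6.5, 3.5, 330°): r_1=1.7321, r_2=0.5774, r_3=3.0000, r_4=2.8868 — all match ✓
Unique over the lattice → pose = (6.5, 3.5, 330°).

(x, y, θ) = (6.5, 3.5, 330°)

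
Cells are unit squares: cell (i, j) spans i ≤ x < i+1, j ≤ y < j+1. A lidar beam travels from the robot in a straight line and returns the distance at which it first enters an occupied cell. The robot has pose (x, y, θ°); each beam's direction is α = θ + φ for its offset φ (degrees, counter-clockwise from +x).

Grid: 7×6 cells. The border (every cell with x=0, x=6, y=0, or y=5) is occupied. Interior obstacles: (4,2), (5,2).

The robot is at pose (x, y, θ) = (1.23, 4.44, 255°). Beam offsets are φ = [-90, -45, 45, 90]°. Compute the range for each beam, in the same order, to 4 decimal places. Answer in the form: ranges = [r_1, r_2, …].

beam 1: φ=-90°, α=165°
  d=(-0.9659,0.2588)  start (1,4)  tX=0.2381 tY=2.1637  stride 1/|dx|=1.0353 1/|dy|=3.8637
    cross x-line → (0,4), t=0.2381 (wall)
  → r_1 = 0.2381
beam 2: φ=-45°, α=210°
  d=(-0.8660,-0.5000)  start (1,4)  tX=0.2656 tY=0.8800  stride 1/|dx|=1.1547 1/|dy|=2.0000
    cross x-line → (0,4), t=0.2656 (wall)
  → r_2 = 0.2656
beam 3: φ=45°, α=300°
  d=(0.5000,-0.8660)  start (1,4)  tX=1.5400 tY=0.5081  stride 1/|dx|=2.0000 1/|dy|=1.1547
    cross y-line → (1,3), t=0.5081
    cross x-line → (2,3), t=1.5400
    cross y-line → (2,2), t=1.6628
    cross y-line → (2,1), t=2.8175
    cross x-line → (3,1), t=3.5400
    cross y-line → (3,0), t=3.9722 (wall)
  → r_3 = 3.9722
beam 4: φ=90°, α=345°
  d=(0.9659,-0.2588)  start (1,4)  tX=0.7972 tY=1.7000  stride 1/|dx|=1.0353 1/|dy|=3.8637
    cross x-line → (2,4), t=0.7972
    cross y-line → (2,3), t=1.7000
    cross x-line → (3,3), t=1.8324
    cross x-line → (4,3), t=2.8677
    cross x-line → (5,3), t=3.9030
    cross x-line → (6,3), t=4.9383 (wall)
  → r_4 = 4.9383

ranges = [0.2381, 0.2656, 3.9722, 4.9383]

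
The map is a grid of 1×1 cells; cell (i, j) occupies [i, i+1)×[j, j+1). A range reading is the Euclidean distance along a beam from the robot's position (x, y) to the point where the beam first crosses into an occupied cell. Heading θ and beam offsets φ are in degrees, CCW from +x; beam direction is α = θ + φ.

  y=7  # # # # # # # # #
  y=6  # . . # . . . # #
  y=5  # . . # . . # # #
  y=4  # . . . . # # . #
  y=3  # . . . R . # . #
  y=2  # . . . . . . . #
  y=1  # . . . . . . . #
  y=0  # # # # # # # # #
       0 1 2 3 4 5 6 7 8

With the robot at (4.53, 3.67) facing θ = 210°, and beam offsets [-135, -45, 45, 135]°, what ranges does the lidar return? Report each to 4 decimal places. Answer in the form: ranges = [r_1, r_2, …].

beam 1: φ=-135°, α=75°
  cosα=0.2588 sinα=0.9659 | (4,3) | tMaxX 1.8159 tMaxY 0.3416 | tΔX 3.8637 tΔY 1.0353
    t=0.3416 [y] (4,4)
    t=1.3769 [y] (4,5)
    t=1.8159 [x] (5,5)
    t=2.4122 [y] (5,6)
    t=3.4475 [y] (5,7) — stop
  → r_1 = 3.4475
beam 2: φ=-45°, α=165°
  cosα=-0.9659 sinα=0.2588 | (4,3) | tMaxX 0.5487 tMaxY 1.2750 | tΔX 1.0353 tΔY 3.8637
    t=0.5487 [x] (3,3)
    t=1.2750 [y] (3,4)
    t=1.5840 [x] (2,4)
    t=2.6192 [x] (1,4)
    t=3.6545 [x] (0,4) — stop
  → r_2 = 3.6545
beam 3: φ=45°, α=255°
  cosα=-0.2588 sinα=-0.9659 | (4,3) | tMaxX 2.0478 tMaxY 0.6936 | tΔX 3.8637 tΔY 1.0353
    t=0.6936 [y] (4,2)
    t=1.7289 [y] (4,1)
    t=2.0478 [x] (3,1)
    t=2.7642 [y] (3,0) — stop
  → r_3 = 2.7642
beam 4: φ=135°, α=345°
  cosα=0.9659 sinα=-0.2588 | (4,3) | tMaxX 0.4866 tMaxY 2.5887 | tΔX 1.0353 tΔY 3.8637
    t=0.4866 [x] (5,3)
    t=1.5219 [x] (6,3) — stop
  → r_4 = 1.5219

ranges = [3.4475, 3.6545, 2.7642, 1.5219]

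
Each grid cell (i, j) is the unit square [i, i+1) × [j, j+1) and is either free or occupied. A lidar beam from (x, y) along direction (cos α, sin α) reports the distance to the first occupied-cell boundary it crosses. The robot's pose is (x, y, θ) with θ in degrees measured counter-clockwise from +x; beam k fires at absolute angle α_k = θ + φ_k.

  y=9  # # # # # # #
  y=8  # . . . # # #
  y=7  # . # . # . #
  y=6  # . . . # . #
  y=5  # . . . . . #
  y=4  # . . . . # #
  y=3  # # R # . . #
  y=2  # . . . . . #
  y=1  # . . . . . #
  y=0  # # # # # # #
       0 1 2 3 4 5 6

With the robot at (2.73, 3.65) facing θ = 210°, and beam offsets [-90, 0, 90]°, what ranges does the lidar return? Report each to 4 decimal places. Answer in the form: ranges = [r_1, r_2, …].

beam 1: φ=-90°, α=120°
  dir = (cos 120°, sin 120°) = (-0.5000, 0.8660); from cell (2,3)
  next x-line at t=1.4600, next y-line at t=0.4041; Δt_x=2.0000, Δt_y=1.1547
    y: enter (2,4) at t=0.4041
    x: enter (1,4) at t=1.4600
    y: enter (1,5) at t=1.5588
    y: enter (1,6) at t=2.7135
    x: enter (0,6) at t=3.4600 ← occupied
  → r_1 = 3.4600
beam 2: φ=0°, α=210°
  dir = (cos 210°, sin 210°) = (-0.8660, -0.5000); from cell (2,3)
  next x-line at t=0.8429, next y-line at t=1.3000; Δt_x=1.1547, Δt_y=2.0000
    x: enter (1,3) at t=0.8429 ← occupied
  → r_2 = 0.8429
beam 3: φ=90°, α=300°
  dir = (cos 300°, sin 300°) = (0.5000, -0.8660); from cell (2,3)
  next x-line at t=0.5400, next y-line at t=0.7506; Δt_x=2.0000, Δt_y=1.1547
    x: enter (3,3) at t=0.5400 ← occupied
  → r_3 = 0.5400

ranges = [3.4600, 0.8429, 0.5400]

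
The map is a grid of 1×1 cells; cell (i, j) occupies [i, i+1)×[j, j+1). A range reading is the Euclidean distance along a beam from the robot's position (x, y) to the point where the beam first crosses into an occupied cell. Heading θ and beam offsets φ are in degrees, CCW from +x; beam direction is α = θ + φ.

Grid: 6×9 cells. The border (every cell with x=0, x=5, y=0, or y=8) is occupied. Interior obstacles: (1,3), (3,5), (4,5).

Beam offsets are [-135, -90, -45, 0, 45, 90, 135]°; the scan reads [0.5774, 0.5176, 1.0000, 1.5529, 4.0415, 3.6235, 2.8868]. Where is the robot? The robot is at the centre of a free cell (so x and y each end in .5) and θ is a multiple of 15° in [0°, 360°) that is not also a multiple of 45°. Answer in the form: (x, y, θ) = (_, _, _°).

Enumerate (i+0.5, j+0.5, θ) over the 25 free cells and 16 admissible headings. For each, cast all 7 beams and compare to the given ranges.
  (2.5, 6.5, 210°): beam 1 = 1.5529 ≠ 0.5774 ✗
  (4.5, 6.5, 75°): beam 3 = 0.5774 ≠ 1.0000 ✗
  (1.5, 4.5, 240°): beam 1 = 1.9319 ≠ 0.5774 ✗
  (2.5, 7.5, 345°): beam 1 = 1.7321 ≠ 0.5774 ✗
  …
  (4.5, 3.5, 105°): r_1=0.5774, r_2=0.5176, r_3=1.0000, r_4=1.5529, r_5=4.0415, r_6=3.6235, r_7=2.8868 — all match ✓
Only this pose fits every beam.

(x, y, θ) = (4.5, 3.5, 105°)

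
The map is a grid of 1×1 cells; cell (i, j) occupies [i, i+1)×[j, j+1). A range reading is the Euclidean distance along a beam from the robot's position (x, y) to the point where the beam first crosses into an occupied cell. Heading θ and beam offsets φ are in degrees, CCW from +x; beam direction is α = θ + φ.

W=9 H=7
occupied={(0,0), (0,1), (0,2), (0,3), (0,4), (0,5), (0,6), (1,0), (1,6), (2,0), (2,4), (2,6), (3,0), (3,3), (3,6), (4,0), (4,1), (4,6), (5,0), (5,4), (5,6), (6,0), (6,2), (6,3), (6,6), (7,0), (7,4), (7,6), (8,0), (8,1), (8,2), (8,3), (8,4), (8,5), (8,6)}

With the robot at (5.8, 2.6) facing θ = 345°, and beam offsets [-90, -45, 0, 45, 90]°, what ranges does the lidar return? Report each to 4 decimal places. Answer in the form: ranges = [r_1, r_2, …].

ranges = [1.6564, 0.4000, 0.2071, 0.2309, 0.7727]

beam 1: φ=-90°, α=255°
  cosα=-0.2588 sinα=-0.9659 | (5,2) | tMaxX 3.0910 tMaxY 0.6212 | tΔX 3.8637 tΔY 1.0353
    t=0.6212 [y] (5,1)
    t=1.6564 [y] (5,0) — stop
  → r_1 = 1.6564
beam 2: φ=-45°, α=300°
  cosα=0.5000 sinα=-0.8660 | (5,2) | tMaxX 0.4000 tMaxY 0.6928 | tΔX 2.0000 tΔY 1.1547
    t=0.4000 [x] (6,2) — stop
  → r_2 = 0.4000
beam 3: φ=0°, α=345°
  cosα=0.9659 sinα=-0.2588 | (5,2) | tMaxX 0.2071 tMaxY 2.3182 | tΔX 1.0353 tΔY 3.8637
    t=0.2071 [x] (6,2) — stop
  → r_3 = 0.2071
beam 4: φ=45°, α=30°
  cosα=0.8660 sinα=0.5000 | (5,2) | tMaxX 0.2309 tMaxY 0.8000 | tΔX 1.1547 tΔY 2.0000
    t=0.2309 [x] (6,2) — stop
  → r_4 = 0.2309
beam 5: φ=90°, α=75°
  cosα=0.2588 sinα=0.9659 | (5,2) | tMaxX 0.7727 tMaxY 0.4141 | tΔX 3.8637 tΔY 1.0353
    t=0.4141 [y] (5,3)
    t=0.7727 [x] (6,3) — stop
  → r_5 = 0.7727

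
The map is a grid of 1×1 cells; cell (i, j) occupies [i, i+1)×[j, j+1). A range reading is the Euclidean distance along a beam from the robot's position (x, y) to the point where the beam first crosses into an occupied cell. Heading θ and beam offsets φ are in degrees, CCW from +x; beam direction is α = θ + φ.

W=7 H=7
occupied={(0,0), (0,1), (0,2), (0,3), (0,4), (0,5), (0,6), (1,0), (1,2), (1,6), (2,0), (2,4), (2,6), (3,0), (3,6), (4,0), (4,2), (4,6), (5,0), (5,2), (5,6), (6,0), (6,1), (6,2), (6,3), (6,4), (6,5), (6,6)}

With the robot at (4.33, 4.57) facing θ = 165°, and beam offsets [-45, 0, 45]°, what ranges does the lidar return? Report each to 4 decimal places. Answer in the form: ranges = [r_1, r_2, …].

ranges = [1.6512, 1.3769, 3.1400]

beam 1: φ=-45°, α=120°
  cosα=-0.5000 sinα=0.8660 | (4,4) | tMaxX 0.6600 tMaxY 0.4965 | tΔX 2.0000 tΔY 1.1547
    t=0.4965 [y] (4,5)
    t=0.6600 [x] (3,5)
    t=1.6512 [y] (3,6) — stop
  → r_1 = 1.6512
beam 2: φ=0°, α=165°
  cosα=-0.9659 sinα=0.2588 | (4,4) | tMaxX 0.3416 tMaxY 1.6614 | tΔX 1.0353 tΔY 3.8637
    t=0.3416 [x] (3,4)
    t=1.3769 [x] (2,4) — stop
  → r_2 = 1.3769
beam 3: φ=45°, α=210°
  cosα=-0.8660 sinα=-0.5000 | (4,4) | tMaxX 0.3811 tMaxY 1.1400 | tΔX 1.1547 tΔY 2.0000
    t=0.3811 [x] (3,4)
    t=1.1400 [y] (3,3)
    t=1.5358 [x] (2,3)
    t=2.6905 [x] (1,3)
    t=3.1400 [y] (1,2) — stop
  → r_3 = 3.1400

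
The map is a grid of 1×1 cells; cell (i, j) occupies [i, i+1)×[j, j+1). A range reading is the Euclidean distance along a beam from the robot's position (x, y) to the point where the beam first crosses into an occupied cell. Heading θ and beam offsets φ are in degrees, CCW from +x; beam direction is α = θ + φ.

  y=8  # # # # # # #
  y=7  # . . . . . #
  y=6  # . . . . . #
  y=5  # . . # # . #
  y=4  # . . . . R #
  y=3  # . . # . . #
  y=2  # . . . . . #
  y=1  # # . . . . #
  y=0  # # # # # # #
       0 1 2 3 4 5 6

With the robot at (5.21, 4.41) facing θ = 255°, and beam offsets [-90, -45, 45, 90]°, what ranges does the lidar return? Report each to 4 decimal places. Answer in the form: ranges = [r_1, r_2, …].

beam 1: φ=-90°, α=165°
  direction (-0.9659, 0.2588); cell (5,4); t to first gridline: x 0.2174, y 2.2796 (then +1.0353 / +3.8637)
    (4,4) via x @ 0.2174
    (3,4) via x @ 1.2527
    (3,5) via y @ 2.2796  # hit
  → r_1 = 2.2796
beam 2: φ=-45°, α=210°
  direction (-0.8660, -0.5000); cell (5,4); t to first gridline: x 0.2425, y 0.8200 (then +1.1547 / +2.0000)
    (4,4) via x @ 0.2425
    (4,3) via y @ 0.8200
    (3,3) via x @ 1.3972  # hit
  → r_2 = 1.3972
beam 3: φ=45°, α=300°
  direction (0.5000, -0.8660); cell (5,4); t to first gridline: x 1.5800, y 0.4734 (then +2.0000 / +1.1547)
    (5,3) via y @ 0.4734
    (6,3) via x @ 1.5800  # hit
  → r_3 = 1.5800
beam 4: φ=90°, α=345°
  direction (0.9659, -0.2588); cell (5,4); t to first gridline: x 0.8179, y 1.5841 (then +1.0353 / +3.8637)
    (6,4) via x @ 0.8179  # hit
  → r_4 = 0.8179

ranges = [2.2796, 1.3972, 1.5800, 0.8179]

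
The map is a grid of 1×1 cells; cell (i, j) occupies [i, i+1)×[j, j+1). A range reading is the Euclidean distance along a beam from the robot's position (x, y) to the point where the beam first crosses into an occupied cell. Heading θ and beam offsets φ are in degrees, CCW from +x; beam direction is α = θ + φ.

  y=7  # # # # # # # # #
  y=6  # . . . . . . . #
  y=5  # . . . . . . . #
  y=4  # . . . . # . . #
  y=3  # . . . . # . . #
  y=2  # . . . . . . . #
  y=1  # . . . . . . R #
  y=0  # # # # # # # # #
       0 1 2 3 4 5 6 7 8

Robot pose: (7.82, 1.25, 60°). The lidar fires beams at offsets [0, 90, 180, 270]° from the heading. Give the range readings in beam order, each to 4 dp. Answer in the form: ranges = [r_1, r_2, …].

beam 1: φ=0°, α=60°
  d=(0.5000,0.8660)  start (7,1)  tX=0.3600 tY=0.8660  stride 1/|dx|=2.0000 1/|dy|=1.1547
    cross x-line → (8,1), t=0.3600 (wall)
  → r_1 = 0.3600
beam 2: φ=90°, α=150°
  d=(-0.8660,0.5000)  start (7,1)  tX=0.9469 tY=1.5000  stride 1/|dx|=1.1547 1/|dy|=2.0000
    cross x-line → (6,1), t=0.9469
    cross y-line → (6,2), t=1.5000
    cross x-line → (5,2), t=2.1016
    cross x-line → (4,2), t=3.2563
    cross y-line → (4,3), t=3.5000
    cross x-line → (3,3), t=4.4110
    cross y-line → (3,4), t=5.5000
    cross x-line → (2,4), t=5.5657
    cross x-line → (1,4), t=6.7204
    cross y-line → (1,5), t=7.5000
    cross x-line → (0,5), t=7.8751 (wall)
  → r_2 = 7.8751
beam 3: φ=180°, α=240°
  d=(-0.5000,-0.8660)  start (7,1)  tX=1.6400 tY=0.2887  stride 1/|dx|=2.0000 1/|dy|=1.1547
    cross y-line → (7,0), t=0.2887 (wall)
  → r_3 = 0.2887
beam 4: φ=270°, α=330°
  d=(0.8660,-0.5000)  start (7,1)  tX=0.2078 tY=0.5000  stride 1/|dx|=1.1547 1/|dy|=2.0000
    cross x-line → (8,1), t=0.2078 (wall)
  → r_4 = 0.2078

ranges = [0.3600, 7.8751, 0.2887, 0.2078]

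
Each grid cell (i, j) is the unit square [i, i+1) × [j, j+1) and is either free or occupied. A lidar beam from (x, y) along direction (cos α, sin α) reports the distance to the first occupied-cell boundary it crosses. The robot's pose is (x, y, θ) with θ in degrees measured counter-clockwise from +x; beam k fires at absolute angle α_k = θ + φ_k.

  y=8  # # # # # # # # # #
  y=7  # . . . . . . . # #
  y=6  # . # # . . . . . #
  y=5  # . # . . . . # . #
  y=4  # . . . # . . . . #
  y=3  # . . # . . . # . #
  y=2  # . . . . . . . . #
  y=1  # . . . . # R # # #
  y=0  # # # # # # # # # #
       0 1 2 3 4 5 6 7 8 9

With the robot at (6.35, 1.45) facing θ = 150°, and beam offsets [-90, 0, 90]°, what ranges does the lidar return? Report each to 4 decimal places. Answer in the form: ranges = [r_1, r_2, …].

beam 1: φ=-90°, α=60°
  d=(0.5000,0.8660)  start (6,1)  tX=1.3000 tY=0.6351  stride 1/|dx|=2.0000 1/|dy|=1.1547
    cross y-line → (6,2), t=0.6351
    cross x-line → (7,2), t=1.3000
    cross y-line → (7,3), t=1.7898 (wall)
  → r_1 = 1.7898
beam 2: φ=0°, α=150°
  d=(-0.8660,0.5000)  start (6,1)  tX=0.4041 tY=1.1000  stride 1/|dx|=1.1547 1/|dy|=2.0000
    cross x-line → (5,1), t=0.4041 (wall)
  → r_2 = 0.4041
beam 3: φ=90°, α=240°
  d=(-0.5000,-0.8660)  start (6,1)  tX=0.7000 tY=0.5196  stride 1/|dx|=2.0000 1/|dy|=1.1547
    cross y-line → (6,0), t=0.5196 (wall)
  → r_3 = 0.5196

ranges = [1.7898, 0.4041, 0.5196]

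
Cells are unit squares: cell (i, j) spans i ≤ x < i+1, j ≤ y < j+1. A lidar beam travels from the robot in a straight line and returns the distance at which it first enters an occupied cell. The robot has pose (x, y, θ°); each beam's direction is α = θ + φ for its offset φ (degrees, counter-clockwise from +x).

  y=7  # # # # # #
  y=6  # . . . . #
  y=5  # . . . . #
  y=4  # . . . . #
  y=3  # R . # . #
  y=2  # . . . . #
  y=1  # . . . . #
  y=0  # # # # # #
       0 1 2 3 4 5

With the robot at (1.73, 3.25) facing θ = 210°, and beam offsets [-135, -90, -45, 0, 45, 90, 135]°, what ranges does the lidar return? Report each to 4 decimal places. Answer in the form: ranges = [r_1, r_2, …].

ranges = [3.8823, 1.4600, 0.7558, 0.8429, 2.3294, 2.5981, 3.3854]

beam 1: φ=-135°, α=75°
  cosα=0.2588 sinα=0.9659 | (1,3) | tMaxX 1.0432 tMaxY 0.7765 | tΔX 3.8637 tΔY 1.0353
    t=0.7765 [y] (1,4)
    t=1.0432 [x] (2,4)
    t=1.8117 [y] (2,5)
    t=2.8470 [y] (2,6)
    t=3.8823 [y] (2,7) — stop
  → r_1 = 3.8823
beam 2: φ=-90°, α=120°
  cosα=-0.5000 sinα=0.8660 | (1,3) | tMaxX 1.4600 tMaxY 0.8660 | tΔX 2.0000 tΔY 1.1547
    t=0.8660 [y] (1,4)
    t=1.4600 [x] (0,4) — stop
  → r_2 = 1.4600
beam 3: φ=-45°, α=165°
  cosα=-0.9659 sinα=0.2588 | (1,3) | tMaxX 0.7558 tMaxY 2.8978 | tΔX 1.0353 tΔY 3.8637
    t=0.7558 [x] (0,3) — stop
  → r_3 = 0.7558
beam 4: φ=0°, α=210°
  cosα=-0.8660 sinα=-0.5000 | (1,3) | tMaxX 0.8429 tMaxY 0.5000 | tΔX 1.1547 tΔY 2.0000
    t=0.5000 [y] (1,2)
    t=0.8429 [x] (0,2) — stop
  → r_4 = 0.8429
beam 5: φ=45°, α=255°
  cosα=-0.2588 sinα=-0.9659 | (1,3) | tMaxX 2.8205 tMaxY 0.2588 | tΔX 3.8637 tΔY 1.0353
    t=0.2588 [y] (1,2)
    t=1.2941 [y] (1,1)
    t=2.3294 [y] (1,0) — stop
  → r_5 = 2.3294
beam 6: φ=90°, α=300°
  cosα=0.5000 sinα=-0.8660 | (1,3) | tMaxX 0.5400 tMaxY 0.2887 | tΔX 2.0000 tΔY 1.1547
    t=0.2887 [y] (1,2)
    t=0.5400 [x] (2,2)
    t=1.4434 [y] (2,1)
    t=2.5400 [x] (3,1)
    t=2.5981 [y] (3,0) — stop
  → r_6 = 2.5981
beam 7: φ=135°, α=345°
  cosα=0.9659 sinα=-0.2588 | (1,3) | tMaxX 0.2795 tMaxY 0.9659 | tΔX 1.0353 tΔY 3.8637
    t=0.2795 [x] (2,3)
    t=0.9659 [y] (2,2)
    t=1.3148 [x] (3,2)
    t=2.3501 [x] (4,2)
    t=3.3854 [x] (5,2) — stop
  → r_7 = 3.3854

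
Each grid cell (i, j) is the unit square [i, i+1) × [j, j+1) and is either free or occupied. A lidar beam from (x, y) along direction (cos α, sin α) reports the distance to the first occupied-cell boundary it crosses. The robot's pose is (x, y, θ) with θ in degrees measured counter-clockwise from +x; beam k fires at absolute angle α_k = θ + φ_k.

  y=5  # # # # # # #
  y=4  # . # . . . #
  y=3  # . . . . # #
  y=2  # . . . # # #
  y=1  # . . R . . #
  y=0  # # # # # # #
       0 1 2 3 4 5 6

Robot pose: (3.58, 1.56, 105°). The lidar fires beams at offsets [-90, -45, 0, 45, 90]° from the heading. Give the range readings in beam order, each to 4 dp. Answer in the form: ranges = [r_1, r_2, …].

beam 1: φ=-90°, α=15°
  d=(0.9659,0.2588)  start (3,1)  tX=0.4348 tY=1.7000  stride 1/|dx|=1.0353 1/|dy|=3.8637
    cross x-line → (4,1), t=0.4348
    cross x-line → (5,1), t=1.4701
    cross y-line → (5,2), t=1.7000 (wall)
  → r_1 = 1.7000
beam 2: φ=-45°, α=60°
  d=(0.5000,0.8660)  start (3,1)  tX=0.8400 tY=0.5081  stride 1/|dx|=2.0000 1/|dy|=1.1547
    cross y-line → (3,2), t=0.5081
    cross x-line → (4,2), t=0.8400 (wall)
  → r_2 = 0.8400
beam 3: φ=0°, α=105°
  d=(-0.2588,0.9659)  start (3,1)  tX=2.2409 tY=0.4555  stride 1/|dx|=3.8637 1/|dy|=1.0353
    cross y-line → (3,2), t=0.4555
    cross y-line → (3,3), t=1.4908
    cross x-line → (2,3), t=2.2409
    cross y-line → (2,4), t=2.5261 (wall)
  → r_3 = 2.5261
beam 4: φ=45°, α=150°
  d=(-0.8660,0.5000)  start (3,1)  tX=0.6697 tY=0.8800  stride 1/|dx|=1.1547 1/|dy|=2.0000
    cross x-line → (2,1), t=0.6697
    cross y-line → (2,2), t=0.8800
    cross x-line → (1,2), t=1.8244
    cross y-line → (1,3), t=2.8800
    cross x-line → (0,3), t=2.9791 (wall)
  → r_4 = 2.9791
beam 5: φ=90°, α=195°
  d=(-0.9659,-0.2588)  start (3,1)  tX=0.6005 tY=2.1637  stride 1/|dx|=1.0353 1/|dy|=3.8637
    cross x-line → (2,1), t=0.6005
    cross x-line → (1,1), t=1.6357
    cross y-line → (1,0), t=2.1637 (wall)
  → r_5 = 2.1637

ranges = [1.7000, 0.8400, 2.5261, 2.9791, 2.1637]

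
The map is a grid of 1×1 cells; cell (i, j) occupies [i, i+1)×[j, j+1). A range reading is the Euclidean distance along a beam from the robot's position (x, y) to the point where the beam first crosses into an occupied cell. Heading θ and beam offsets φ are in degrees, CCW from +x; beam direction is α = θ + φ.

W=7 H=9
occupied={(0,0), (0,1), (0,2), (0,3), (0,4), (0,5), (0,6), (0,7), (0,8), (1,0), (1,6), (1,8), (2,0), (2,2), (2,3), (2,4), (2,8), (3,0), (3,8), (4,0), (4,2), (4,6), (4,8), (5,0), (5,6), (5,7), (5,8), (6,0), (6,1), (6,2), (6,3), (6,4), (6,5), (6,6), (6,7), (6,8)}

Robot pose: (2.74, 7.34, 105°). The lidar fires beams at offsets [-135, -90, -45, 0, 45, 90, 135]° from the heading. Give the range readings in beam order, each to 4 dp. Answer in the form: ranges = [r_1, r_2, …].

ranges = [1.4549, 2.3397, 0.7621, 0.6833, 1.3200, 1.3137, 1.4800]

beam 1: φ=-135°, α=330°
  cosα=0.8660 sinα=-0.5000 | (2,7) | tMaxX 0.3002 tMaxY 0.6800 | tΔX 1.1547 tΔY 2.0000
    t=0.3002 [x] (3,7)
    t=0.6800 [y] (3,6)
    t=1.4549 [x] (4,6) — stop
  → r_1 = 1.4549
beam 2: φ=-90°, α=15°
  cosα=0.9659 sinα=0.2588 | (2,7) | tMaxX 0.2692 tMaxY 2.5500 | tΔX 1.0353 tΔY 3.8637
    t=0.2692 [x] (3,7)
    t=1.3044 [x] (4,7)
    t=2.3397 [x] (5,7) — stop
  → r_2 = 2.3397
beam 3: φ=-45°, α=60°
  cosα=0.5000 sinα=0.8660 | (2,7) | tMaxX 0.5200 tMaxY 0.7621 | tΔX 2.0000 tΔY 1.1547
    t=0.5200 [x] (3,7)
    t=0.7621 [y] (3,8) — stop
  → r_3 = 0.7621
beam 4: φ=0°, α=105°
  cosα=-0.2588 sinα=0.9659 | (2,7) | tMaxX 2.8591 tMaxY 0.6833 | tΔX 3.8637 tΔY 1.0353
    t=0.6833 [y] (2,8) — stop
  → r_4 = 0.6833
beam 5: φ=45°, α=150°
  cosα=-0.8660 sinα=0.5000 | (2,7) | tMaxX 0.8545 tMaxY 1.3200 | tΔX 1.1547 tΔY 2.0000
    t=0.8545 [x] (1,7)
    t=1.3200 [y] (1,8) — stop
  → r_5 = 1.3200
beam 6: φ=90°, α=195°
  cosα=-0.9659 sinα=-0.2588 | (2,7) | tMaxX 0.7661 tMaxY 1.3137 | tΔX 1.0353 tΔY 3.8637
    t=0.7661 [x] (1,7)
    t=1.3137 [y] (1,6) — stop
  → r_6 = 1.3137
beam 7: φ=135°, α=240°
  cosα=-0.5000 sinα=-0.8660 | (2,7) | tMaxX 1.4800 tMaxY 0.3926 | tΔX 2.0000 tΔY 1.1547
    t=0.3926 [y] (2,6)
    t=1.4800 [x] (1,6) — stop
  → r_7 = 1.4800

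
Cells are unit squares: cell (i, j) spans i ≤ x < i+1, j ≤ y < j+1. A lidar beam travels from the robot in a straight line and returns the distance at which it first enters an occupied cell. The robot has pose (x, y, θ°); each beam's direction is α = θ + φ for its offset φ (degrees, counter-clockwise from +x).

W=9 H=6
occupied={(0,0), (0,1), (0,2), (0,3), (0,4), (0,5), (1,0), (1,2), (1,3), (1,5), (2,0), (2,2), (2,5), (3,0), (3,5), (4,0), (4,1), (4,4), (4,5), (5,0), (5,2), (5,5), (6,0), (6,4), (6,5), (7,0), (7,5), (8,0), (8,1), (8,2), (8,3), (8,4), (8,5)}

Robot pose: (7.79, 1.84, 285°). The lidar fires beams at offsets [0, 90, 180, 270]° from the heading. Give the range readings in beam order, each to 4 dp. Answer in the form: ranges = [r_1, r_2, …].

beam 1: φ=0°, α=285°
  direction (0.2588, -0.9659); cell (7,1); t to first gridline: x 0.8114, y 0.8696 (then +3.8637 / +1.0353)
    (8,1) via x @ 0.8114  # hit
  → r_1 = 0.8114
beam 2: φ=90°, α=15°
  direction (0.9659, 0.2588); cell (7,1); t to first gridline: x 0.2174, y 0.6182 (then +1.0353 / +3.8637)
    (8,1) via x @ 0.2174  # hit
  → r_2 = 0.2174
beam 3: φ=180°, α=105°
  direction (-0.2588, 0.9659); cell (7,1); t to first gridline: x 3.0523, y 0.1656 (then +3.8637 / +1.0353)
    (7,2) via y @ 0.1656
    (7,3) via y @ 1.2009
    (7,4) via y @ 2.2362
    (6,4) via x @ 3.0523  # hit
  → r_3 = 3.0523
beam 4: φ=270°, α=195°
  direction (-0.9659, -0.2588); cell (7,1); t to first gridline: x 0.8179, y 3.2455 (then +1.0353 / +3.8637)
    (6,1) via x @ 0.8179
    (5,1) via x @ 1.8531
    (4,1) via x @ 2.8884  # hit
  → r_4 = 2.8884

ranges = [0.8114, 0.2174, 3.0523, 2.8884]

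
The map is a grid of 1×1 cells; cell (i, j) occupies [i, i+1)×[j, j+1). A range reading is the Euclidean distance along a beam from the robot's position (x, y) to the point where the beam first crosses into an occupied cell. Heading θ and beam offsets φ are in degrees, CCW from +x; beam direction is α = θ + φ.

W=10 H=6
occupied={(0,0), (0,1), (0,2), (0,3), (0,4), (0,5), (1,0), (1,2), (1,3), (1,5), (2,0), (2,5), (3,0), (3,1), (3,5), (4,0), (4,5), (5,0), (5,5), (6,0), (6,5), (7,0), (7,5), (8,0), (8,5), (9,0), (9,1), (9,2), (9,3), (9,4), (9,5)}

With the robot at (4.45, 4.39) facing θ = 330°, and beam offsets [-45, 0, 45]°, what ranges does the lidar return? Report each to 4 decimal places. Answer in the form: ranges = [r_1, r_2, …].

beam 1: φ=-45°, α=285°
  d=(0.2588,-0.9659)  start (4,4)  tX=2.1250 tY=0.4038  stride 1/|dx|=3.8637 1/|dy|=1.0353
    cross y-line → (4,3), t=0.4038
    cross y-line → (4,2), t=1.4390
    cross x-line → (5,2), t=2.1250
    cross y-line → (5,1), t=2.4743
    cross y-line → (5,0), t=3.5096 (wall)
  → r_1 = 3.5096
beam 2: φ=0°, α=330°
  d=(0.8660,-0.5000)  start (4,4)  tX=0.6351 tY=0.7800  stride 1/|dx|=1.1547 1/|dy|=2.0000
    cross x-line → (5,4), t=0.6351
    cross y-line → (5,3), t=0.7800
    cross x-line → (6,3), t=1.7898
    cross y-line → (6,2), t=2.7800
    cross x-line → (7,2), t=2.9445
    cross x-line → (8,2), t=4.0992
    cross y-line → (8,1), t=4.7800
    cross x-line → (9,1), t=5.2539 (wall)
  → r_2 = 5.2539
beam 3: φ=45°, α=15°
  d=(0.9659,0.2588)  start (4,4)  tX=0.5694 tY=2.3569  stride 1/|dx|=1.0353 1/|dy|=3.8637
    cross x-line → (5,4), t=0.5694
    cross x-line → (6,4), t=1.6047
    cross y-line → (6,5), t=2.3569 (wall)
  → r_3 = 2.3569

ranges = [3.5096, 5.2539, 2.3569]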